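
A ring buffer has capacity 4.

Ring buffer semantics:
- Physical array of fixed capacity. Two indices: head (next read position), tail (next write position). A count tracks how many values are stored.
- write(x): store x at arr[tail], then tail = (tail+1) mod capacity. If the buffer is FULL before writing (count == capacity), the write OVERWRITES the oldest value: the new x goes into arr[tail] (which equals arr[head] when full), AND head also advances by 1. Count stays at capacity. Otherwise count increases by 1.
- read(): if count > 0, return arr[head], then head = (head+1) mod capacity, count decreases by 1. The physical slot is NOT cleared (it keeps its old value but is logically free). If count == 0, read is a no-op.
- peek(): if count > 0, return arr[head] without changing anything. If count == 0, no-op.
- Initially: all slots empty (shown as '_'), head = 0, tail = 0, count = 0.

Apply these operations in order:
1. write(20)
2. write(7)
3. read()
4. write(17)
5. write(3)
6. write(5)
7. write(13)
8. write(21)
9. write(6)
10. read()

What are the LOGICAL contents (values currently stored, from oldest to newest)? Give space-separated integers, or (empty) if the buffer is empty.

After op 1 (write(20)): arr=[20 _ _ _] head=0 tail=1 count=1
After op 2 (write(7)): arr=[20 7 _ _] head=0 tail=2 count=2
After op 3 (read()): arr=[20 7 _ _] head=1 tail=2 count=1
After op 4 (write(17)): arr=[20 7 17 _] head=1 tail=3 count=2
After op 5 (write(3)): arr=[20 7 17 3] head=1 tail=0 count=3
After op 6 (write(5)): arr=[5 7 17 3] head=1 tail=1 count=4
After op 7 (write(13)): arr=[5 13 17 3] head=2 tail=2 count=4
After op 8 (write(21)): arr=[5 13 21 3] head=3 tail=3 count=4
After op 9 (write(6)): arr=[5 13 21 6] head=0 tail=0 count=4
After op 10 (read()): arr=[5 13 21 6] head=1 tail=0 count=3

Answer: 13 21 6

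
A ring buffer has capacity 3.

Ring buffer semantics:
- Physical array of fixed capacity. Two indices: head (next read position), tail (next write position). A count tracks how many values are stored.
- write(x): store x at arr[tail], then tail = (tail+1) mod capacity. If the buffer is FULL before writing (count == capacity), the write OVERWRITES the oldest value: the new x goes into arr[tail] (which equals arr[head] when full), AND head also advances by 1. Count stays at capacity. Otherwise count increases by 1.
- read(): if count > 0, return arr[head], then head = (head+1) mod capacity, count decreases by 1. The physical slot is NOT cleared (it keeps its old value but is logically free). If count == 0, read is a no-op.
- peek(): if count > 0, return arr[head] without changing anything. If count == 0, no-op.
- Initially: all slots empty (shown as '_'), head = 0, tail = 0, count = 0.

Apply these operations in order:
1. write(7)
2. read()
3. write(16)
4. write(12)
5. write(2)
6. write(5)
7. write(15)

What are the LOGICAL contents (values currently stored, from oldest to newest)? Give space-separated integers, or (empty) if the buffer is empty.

After op 1 (write(7)): arr=[7 _ _] head=0 tail=1 count=1
After op 2 (read()): arr=[7 _ _] head=1 tail=1 count=0
After op 3 (write(16)): arr=[7 16 _] head=1 tail=2 count=1
After op 4 (write(12)): arr=[7 16 12] head=1 tail=0 count=2
After op 5 (write(2)): arr=[2 16 12] head=1 tail=1 count=3
After op 6 (write(5)): arr=[2 5 12] head=2 tail=2 count=3
After op 7 (write(15)): arr=[2 5 15] head=0 tail=0 count=3

Answer: 2 5 15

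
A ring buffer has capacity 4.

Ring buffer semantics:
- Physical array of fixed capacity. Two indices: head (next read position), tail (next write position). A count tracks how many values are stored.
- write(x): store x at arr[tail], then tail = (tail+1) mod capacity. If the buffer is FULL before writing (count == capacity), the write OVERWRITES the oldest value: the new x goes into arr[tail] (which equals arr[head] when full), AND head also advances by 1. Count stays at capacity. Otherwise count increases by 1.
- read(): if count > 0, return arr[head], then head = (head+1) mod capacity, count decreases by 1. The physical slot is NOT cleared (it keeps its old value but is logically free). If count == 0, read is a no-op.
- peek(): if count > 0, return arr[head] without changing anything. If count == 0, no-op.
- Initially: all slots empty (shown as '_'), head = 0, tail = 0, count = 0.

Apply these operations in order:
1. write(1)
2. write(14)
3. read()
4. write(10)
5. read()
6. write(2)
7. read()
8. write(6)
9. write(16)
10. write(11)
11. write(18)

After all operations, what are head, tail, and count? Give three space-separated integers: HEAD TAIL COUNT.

After op 1 (write(1)): arr=[1 _ _ _] head=0 tail=1 count=1
After op 2 (write(14)): arr=[1 14 _ _] head=0 tail=2 count=2
After op 3 (read()): arr=[1 14 _ _] head=1 tail=2 count=1
After op 4 (write(10)): arr=[1 14 10 _] head=1 tail=3 count=2
After op 5 (read()): arr=[1 14 10 _] head=2 tail=3 count=1
After op 6 (write(2)): arr=[1 14 10 2] head=2 tail=0 count=2
After op 7 (read()): arr=[1 14 10 2] head=3 tail=0 count=1
After op 8 (write(6)): arr=[6 14 10 2] head=3 tail=1 count=2
After op 9 (write(16)): arr=[6 16 10 2] head=3 tail=2 count=3
After op 10 (write(11)): arr=[6 16 11 2] head=3 tail=3 count=4
After op 11 (write(18)): arr=[6 16 11 18] head=0 tail=0 count=4

Answer: 0 0 4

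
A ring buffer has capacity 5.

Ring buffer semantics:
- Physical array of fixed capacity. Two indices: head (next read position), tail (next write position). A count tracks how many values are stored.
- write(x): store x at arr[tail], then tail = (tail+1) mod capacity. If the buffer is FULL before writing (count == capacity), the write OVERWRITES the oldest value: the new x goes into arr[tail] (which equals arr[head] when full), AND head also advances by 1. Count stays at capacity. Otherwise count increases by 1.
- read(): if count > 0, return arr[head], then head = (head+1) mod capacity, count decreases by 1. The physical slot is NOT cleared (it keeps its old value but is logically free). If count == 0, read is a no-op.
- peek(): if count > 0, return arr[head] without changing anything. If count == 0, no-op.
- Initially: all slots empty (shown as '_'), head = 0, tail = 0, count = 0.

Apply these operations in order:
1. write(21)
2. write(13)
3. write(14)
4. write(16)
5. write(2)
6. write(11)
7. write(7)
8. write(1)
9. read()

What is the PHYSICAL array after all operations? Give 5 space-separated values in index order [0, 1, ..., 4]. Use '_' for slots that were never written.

Answer: 11 7 1 16 2

Derivation:
After op 1 (write(21)): arr=[21 _ _ _ _] head=0 tail=1 count=1
After op 2 (write(13)): arr=[21 13 _ _ _] head=0 tail=2 count=2
After op 3 (write(14)): arr=[21 13 14 _ _] head=0 tail=3 count=3
After op 4 (write(16)): arr=[21 13 14 16 _] head=0 tail=4 count=4
After op 5 (write(2)): arr=[21 13 14 16 2] head=0 tail=0 count=5
After op 6 (write(11)): arr=[11 13 14 16 2] head=1 tail=1 count=5
After op 7 (write(7)): arr=[11 7 14 16 2] head=2 tail=2 count=5
After op 8 (write(1)): arr=[11 7 1 16 2] head=3 tail=3 count=5
After op 9 (read()): arr=[11 7 1 16 2] head=4 tail=3 count=4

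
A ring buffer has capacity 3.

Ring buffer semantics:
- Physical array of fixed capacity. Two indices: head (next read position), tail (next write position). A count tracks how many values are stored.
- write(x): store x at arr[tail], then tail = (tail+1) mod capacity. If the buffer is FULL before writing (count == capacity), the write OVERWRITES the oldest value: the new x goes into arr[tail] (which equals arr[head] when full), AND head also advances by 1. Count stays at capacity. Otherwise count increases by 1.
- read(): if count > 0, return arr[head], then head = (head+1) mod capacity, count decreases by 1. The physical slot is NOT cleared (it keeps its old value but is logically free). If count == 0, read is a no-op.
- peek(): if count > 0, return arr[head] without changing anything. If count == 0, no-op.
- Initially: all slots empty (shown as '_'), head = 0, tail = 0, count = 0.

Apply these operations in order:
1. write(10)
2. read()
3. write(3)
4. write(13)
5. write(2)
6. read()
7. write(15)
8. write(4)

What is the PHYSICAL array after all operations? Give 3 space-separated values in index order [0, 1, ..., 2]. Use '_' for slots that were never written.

Answer: 2 15 4

Derivation:
After op 1 (write(10)): arr=[10 _ _] head=0 tail=1 count=1
After op 2 (read()): arr=[10 _ _] head=1 tail=1 count=0
After op 3 (write(3)): arr=[10 3 _] head=1 tail=2 count=1
After op 4 (write(13)): arr=[10 3 13] head=1 tail=0 count=2
After op 5 (write(2)): arr=[2 3 13] head=1 tail=1 count=3
After op 6 (read()): arr=[2 3 13] head=2 tail=1 count=2
After op 7 (write(15)): arr=[2 15 13] head=2 tail=2 count=3
After op 8 (write(4)): arr=[2 15 4] head=0 tail=0 count=3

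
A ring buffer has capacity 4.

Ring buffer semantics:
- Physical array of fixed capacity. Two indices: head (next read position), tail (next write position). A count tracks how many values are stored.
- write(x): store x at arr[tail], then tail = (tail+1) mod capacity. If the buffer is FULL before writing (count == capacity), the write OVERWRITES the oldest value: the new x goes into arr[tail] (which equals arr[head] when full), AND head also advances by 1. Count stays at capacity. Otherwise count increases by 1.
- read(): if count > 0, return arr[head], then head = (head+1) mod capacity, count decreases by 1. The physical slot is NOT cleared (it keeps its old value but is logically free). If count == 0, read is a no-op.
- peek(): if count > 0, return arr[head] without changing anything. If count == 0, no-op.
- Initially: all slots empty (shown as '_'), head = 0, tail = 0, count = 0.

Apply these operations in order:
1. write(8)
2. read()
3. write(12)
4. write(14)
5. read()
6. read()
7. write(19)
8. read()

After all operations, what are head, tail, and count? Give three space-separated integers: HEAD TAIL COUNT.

After op 1 (write(8)): arr=[8 _ _ _] head=0 tail=1 count=1
After op 2 (read()): arr=[8 _ _ _] head=1 tail=1 count=0
After op 3 (write(12)): arr=[8 12 _ _] head=1 tail=2 count=1
After op 4 (write(14)): arr=[8 12 14 _] head=1 tail=3 count=2
After op 5 (read()): arr=[8 12 14 _] head=2 tail=3 count=1
After op 6 (read()): arr=[8 12 14 _] head=3 tail=3 count=0
After op 7 (write(19)): arr=[8 12 14 19] head=3 tail=0 count=1
After op 8 (read()): arr=[8 12 14 19] head=0 tail=0 count=0

Answer: 0 0 0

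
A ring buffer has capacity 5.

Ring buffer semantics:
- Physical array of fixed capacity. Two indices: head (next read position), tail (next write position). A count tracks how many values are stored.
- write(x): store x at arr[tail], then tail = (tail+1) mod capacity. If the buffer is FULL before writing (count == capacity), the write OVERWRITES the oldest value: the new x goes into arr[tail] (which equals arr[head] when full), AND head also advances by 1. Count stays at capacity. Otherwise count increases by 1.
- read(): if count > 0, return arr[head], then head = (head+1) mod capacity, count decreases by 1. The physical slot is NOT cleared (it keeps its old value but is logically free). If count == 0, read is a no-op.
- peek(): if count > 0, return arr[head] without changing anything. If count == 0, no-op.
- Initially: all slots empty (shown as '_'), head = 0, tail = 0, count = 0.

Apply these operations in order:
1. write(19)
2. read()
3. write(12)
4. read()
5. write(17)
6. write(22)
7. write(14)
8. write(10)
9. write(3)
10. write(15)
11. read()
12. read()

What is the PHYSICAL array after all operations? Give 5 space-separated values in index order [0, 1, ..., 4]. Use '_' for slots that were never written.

After op 1 (write(19)): arr=[19 _ _ _ _] head=0 tail=1 count=1
After op 2 (read()): arr=[19 _ _ _ _] head=1 tail=1 count=0
After op 3 (write(12)): arr=[19 12 _ _ _] head=1 tail=2 count=1
After op 4 (read()): arr=[19 12 _ _ _] head=2 tail=2 count=0
After op 5 (write(17)): arr=[19 12 17 _ _] head=2 tail=3 count=1
After op 6 (write(22)): arr=[19 12 17 22 _] head=2 tail=4 count=2
After op 7 (write(14)): arr=[19 12 17 22 14] head=2 tail=0 count=3
After op 8 (write(10)): arr=[10 12 17 22 14] head=2 tail=1 count=4
After op 9 (write(3)): arr=[10 3 17 22 14] head=2 tail=2 count=5
After op 10 (write(15)): arr=[10 3 15 22 14] head=3 tail=3 count=5
After op 11 (read()): arr=[10 3 15 22 14] head=4 tail=3 count=4
After op 12 (read()): arr=[10 3 15 22 14] head=0 tail=3 count=3

Answer: 10 3 15 22 14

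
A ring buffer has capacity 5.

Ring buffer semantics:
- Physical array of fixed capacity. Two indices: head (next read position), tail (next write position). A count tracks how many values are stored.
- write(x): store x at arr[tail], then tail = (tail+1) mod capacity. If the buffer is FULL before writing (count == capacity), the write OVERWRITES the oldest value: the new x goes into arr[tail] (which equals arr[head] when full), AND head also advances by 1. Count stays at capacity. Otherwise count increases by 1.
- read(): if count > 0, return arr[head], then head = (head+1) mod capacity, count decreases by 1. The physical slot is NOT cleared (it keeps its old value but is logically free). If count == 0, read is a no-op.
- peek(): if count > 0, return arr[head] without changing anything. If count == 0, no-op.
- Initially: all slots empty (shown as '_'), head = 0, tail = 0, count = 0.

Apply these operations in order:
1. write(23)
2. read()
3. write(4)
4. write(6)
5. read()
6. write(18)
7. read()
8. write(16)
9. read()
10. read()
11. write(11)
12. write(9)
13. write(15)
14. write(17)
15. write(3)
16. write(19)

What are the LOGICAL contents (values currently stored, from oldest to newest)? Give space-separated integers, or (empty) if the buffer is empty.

After op 1 (write(23)): arr=[23 _ _ _ _] head=0 tail=1 count=1
After op 2 (read()): arr=[23 _ _ _ _] head=1 tail=1 count=0
After op 3 (write(4)): arr=[23 4 _ _ _] head=1 tail=2 count=1
After op 4 (write(6)): arr=[23 4 6 _ _] head=1 tail=3 count=2
After op 5 (read()): arr=[23 4 6 _ _] head=2 tail=3 count=1
After op 6 (write(18)): arr=[23 4 6 18 _] head=2 tail=4 count=2
After op 7 (read()): arr=[23 4 6 18 _] head=3 tail=4 count=1
After op 8 (write(16)): arr=[23 4 6 18 16] head=3 tail=0 count=2
After op 9 (read()): arr=[23 4 6 18 16] head=4 tail=0 count=1
After op 10 (read()): arr=[23 4 6 18 16] head=0 tail=0 count=0
After op 11 (write(11)): arr=[11 4 6 18 16] head=0 tail=1 count=1
After op 12 (write(9)): arr=[11 9 6 18 16] head=0 tail=2 count=2
After op 13 (write(15)): arr=[11 9 15 18 16] head=0 tail=3 count=3
After op 14 (write(17)): arr=[11 9 15 17 16] head=0 tail=4 count=4
After op 15 (write(3)): arr=[11 9 15 17 3] head=0 tail=0 count=5
After op 16 (write(19)): arr=[19 9 15 17 3] head=1 tail=1 count=5

Answer: 9 15 17 3 19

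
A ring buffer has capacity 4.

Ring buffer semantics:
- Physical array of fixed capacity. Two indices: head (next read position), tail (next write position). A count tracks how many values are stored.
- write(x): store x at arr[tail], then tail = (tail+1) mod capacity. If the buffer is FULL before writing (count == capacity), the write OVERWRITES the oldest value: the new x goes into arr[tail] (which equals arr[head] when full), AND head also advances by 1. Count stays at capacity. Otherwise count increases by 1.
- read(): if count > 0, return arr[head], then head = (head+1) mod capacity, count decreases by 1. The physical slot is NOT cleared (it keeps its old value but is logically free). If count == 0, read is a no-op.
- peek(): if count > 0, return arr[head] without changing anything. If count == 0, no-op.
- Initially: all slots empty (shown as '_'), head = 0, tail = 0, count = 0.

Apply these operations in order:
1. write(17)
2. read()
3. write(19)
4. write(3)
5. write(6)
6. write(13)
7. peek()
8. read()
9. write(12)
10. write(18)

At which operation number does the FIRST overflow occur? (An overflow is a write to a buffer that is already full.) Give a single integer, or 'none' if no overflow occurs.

Answer: 10

Derivation:
After op 1 (write(17)): arr=[17 _ _ _] head=0 tail=1 count=1
After op 2 (read()): arr=[17 _ _ _] head=1 tail=1 count=0
After op 3 (write(19)): arr=[17 19 _ _] head=1 tail=2 count=1
After op 4 (write(3)): arr=[17 19 3 _] head=1 tail=3 count=2
After op 5 (write(6)): arr=[17 19 3 6] head=1 tail=0 count=3
After op 6 (write(13)): arr=[13 19 3 6] head=1 tail=1 count=4
After op 7 (peek()): arr=[13 19 3 6] head=1 tail=1 count=4
After op 8 (read()): arr=[13 19 3 6] head=2 tail=1 count=3
After op 9 (write(12)): arr=[13 12 3 6] head=2 tail=2 count=4
After op 10 (write(18)): arr=[13 12 18 6] head=3 tail=3 count=4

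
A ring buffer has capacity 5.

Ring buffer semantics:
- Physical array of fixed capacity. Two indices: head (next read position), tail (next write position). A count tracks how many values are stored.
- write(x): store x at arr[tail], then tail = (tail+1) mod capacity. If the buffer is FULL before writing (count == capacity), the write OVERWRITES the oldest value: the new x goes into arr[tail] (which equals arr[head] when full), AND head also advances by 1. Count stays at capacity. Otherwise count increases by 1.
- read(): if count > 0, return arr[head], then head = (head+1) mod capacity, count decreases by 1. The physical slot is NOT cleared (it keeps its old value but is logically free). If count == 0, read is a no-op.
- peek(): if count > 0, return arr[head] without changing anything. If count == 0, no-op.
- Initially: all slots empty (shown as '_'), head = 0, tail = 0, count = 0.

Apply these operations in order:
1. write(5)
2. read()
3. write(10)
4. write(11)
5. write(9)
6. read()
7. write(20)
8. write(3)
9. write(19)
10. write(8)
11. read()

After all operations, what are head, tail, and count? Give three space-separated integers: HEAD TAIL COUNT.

Answer: 4 3 4

Derivation:
After op 1 (write(5)): arr=[5 _ _ _ _] head=0 tail=1 count=1
After op 2 (read()): arr=[5 _ _ _ _] head=1 tail=1 count=0
After op 3 (write(10)): arr=[5 10 _ _ _] head=1 tail=2 count=1
After op 4 (write(11)): arr=[5 10 11 _ _] head=1 tail=3 count=2
After op 5 (write(9)): arr=[5 10 11 9 _] head=1 tail=4 count=3
After op 6 (read()): arr=[5 10 11 9 _] head=2 tail=4 count=2
After op 7 (write(20)): arr=[5 10 11 9 20] head=2 tail=0 count=3
After op 8 (write(3)): arr=[3 10 11 9 20] head=2 tail=1 count=4
After op 9 (write(19)): arr=[3 19 11 9 20] head=2 tail=2 count=5
After op 10 (write(8)): arr=[3 19 8 9 20] head=3 tail=3 count=5
After op 11 (read()): arr=[3 19 8 9 20] head=4 tail=3 count=4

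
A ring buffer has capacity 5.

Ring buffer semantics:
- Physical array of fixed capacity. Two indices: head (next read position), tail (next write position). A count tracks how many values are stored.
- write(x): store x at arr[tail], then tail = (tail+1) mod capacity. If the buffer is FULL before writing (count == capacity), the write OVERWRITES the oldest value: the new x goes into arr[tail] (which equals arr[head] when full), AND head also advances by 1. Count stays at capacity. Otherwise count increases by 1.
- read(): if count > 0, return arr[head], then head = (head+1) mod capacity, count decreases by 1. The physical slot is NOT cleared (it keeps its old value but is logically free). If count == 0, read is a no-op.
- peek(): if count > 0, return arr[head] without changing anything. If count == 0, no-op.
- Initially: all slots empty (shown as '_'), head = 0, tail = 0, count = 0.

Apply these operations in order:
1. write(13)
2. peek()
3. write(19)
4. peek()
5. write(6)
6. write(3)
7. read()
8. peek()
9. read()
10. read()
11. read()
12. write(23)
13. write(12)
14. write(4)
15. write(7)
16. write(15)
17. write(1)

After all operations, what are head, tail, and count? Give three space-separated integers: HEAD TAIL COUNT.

Answer: 0 0 5

Derivation:
After op 1 (write(13)): arr=[13 _ _ _ _] head=0 tail=1 count=1
After op 2 (peek()): arr=[13 _ _ _ _] head=0 tail=1 count=1
After op 3 (write(19)): arr=[13 19 _ _ _] head=0 tail=2 count=2
After op 4 (peek()): arr=[13 19 _ _ _] head=0 tail=2 count=2
After op 5 (write(6)): arr=[13 19 6 _ _] head=0 tail=3 count=3
After op 6 (write(3)): arr=[13 19 6 3 _] head=0 tail=4 count=4
After op 7 (read()): arr=[13 19 6 3 _] head=1 tail=4 count=3
After op 8 (peek()): arr=[13 19 6 3 _] head=1 tail=4 count=3
After op 9 (read()): arr=[13 19 6 3 _] head=2 tail=4 count=2
After op 10 (read()): arr=[13 19 6 3 _] head=3 tail=4 count=1
After op 11 (read()): arr=[13 19 6 3 _] head=4 tail=4 count=0
After op 12 (write(23)): arr=[13 19 6 3 23] head=4 tail=0 count=1
After op 13 (write(12)): arr=[12 19 6 3 23] head=4 tail=1 count=2
After op 14 (write(4)): arr=[12 4 6 3 23] head=4 tail=2 count=3
After op 15 (write(7)): arr=[12 4 7 3 23] head=4 tail=3 count=4
After op 16 (write(15)): arr=[12 4 7 15 23] head=4 tail=4 count=5
After op 17 (write(1)): arr=[12 4 7 15 1] head=0 tail=0 count=5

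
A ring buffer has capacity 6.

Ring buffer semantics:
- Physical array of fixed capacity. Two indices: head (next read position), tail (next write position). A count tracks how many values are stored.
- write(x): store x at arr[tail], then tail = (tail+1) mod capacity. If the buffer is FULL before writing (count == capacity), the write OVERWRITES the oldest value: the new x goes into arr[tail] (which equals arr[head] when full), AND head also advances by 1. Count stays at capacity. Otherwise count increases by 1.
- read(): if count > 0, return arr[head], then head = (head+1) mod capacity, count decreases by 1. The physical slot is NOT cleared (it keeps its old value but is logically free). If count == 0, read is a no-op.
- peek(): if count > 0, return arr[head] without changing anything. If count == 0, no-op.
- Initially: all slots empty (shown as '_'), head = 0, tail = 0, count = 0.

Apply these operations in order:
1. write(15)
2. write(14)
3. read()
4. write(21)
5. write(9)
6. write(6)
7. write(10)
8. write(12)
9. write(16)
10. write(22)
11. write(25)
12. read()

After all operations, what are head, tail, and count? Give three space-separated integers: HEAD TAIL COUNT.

Answer: 5 4 5

Derivation:
After op 1 (write(15)): arr=[15 _ _ _ _ _] head=0 tail=1 count=1
After op 2 (write(14)): arr=[15 14 _ _ _ _] head=0 tail=2 count=2
After op 3 (read()): arr=[15 14 _ _ _ _] head=1 tail=2 count=1
After op 4 (write(21)): arr=[15 14 21 _ _ _] head=1 tail=3 count=2
After op 5 (write(9)): arr=[15 14 21 9 _ _] head=1 tail=4 count=3
After op 6 (write(6)): arr=[15 14 21 9 6 _] head=1 tail=5 count=4
After op 7 (write(10)): arr=[15 14 21 9 6 10] head=1 tail=0 count=5
After op 8 (write(12)): arr=[12 14 21 9 6 10] head=1 tail=1 count=6
After op 9 (write(16)): arr=[12 16 21 9 6 10] head=2 tail=2 count=6
After op 10 (write(22)): arr=[12 16 22 9 6 10] head=3 tail=3 count=6
After op 11 (write(25)): arr=[12 16 22 25 6 10] head=4 tail=4 count=6
After op 12 (read()): arr=[12 16 22 25 6 10] head=5 tail=4 count=5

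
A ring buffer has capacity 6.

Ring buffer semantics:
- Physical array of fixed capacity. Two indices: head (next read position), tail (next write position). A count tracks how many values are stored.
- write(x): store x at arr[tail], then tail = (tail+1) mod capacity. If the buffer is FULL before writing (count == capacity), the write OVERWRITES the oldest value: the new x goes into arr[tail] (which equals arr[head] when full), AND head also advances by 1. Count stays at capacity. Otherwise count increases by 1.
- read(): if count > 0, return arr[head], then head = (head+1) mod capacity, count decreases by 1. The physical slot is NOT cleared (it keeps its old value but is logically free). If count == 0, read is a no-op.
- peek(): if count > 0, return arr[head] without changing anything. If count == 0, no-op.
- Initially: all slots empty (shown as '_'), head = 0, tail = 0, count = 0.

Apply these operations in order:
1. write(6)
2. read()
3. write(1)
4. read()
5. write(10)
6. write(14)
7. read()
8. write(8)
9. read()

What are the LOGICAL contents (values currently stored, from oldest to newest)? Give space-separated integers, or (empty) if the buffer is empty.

Answer: 8

Derivation:
After op 1 (write(6)): arr=[6 _ _ _ _ _] head=0 tail=1 count=1
After op 2 (read()): arr=[6 _ _ _ _ _] head=1 tail=1 count=0
After op 3 (write(1)): arr=[6 1 _ _ _ _] head=1 tail=2 count=1
After op 4 (read()): arr=[6 1 _ _ _ _] head=2 tail=2 count=0
After op 5 (write(10)): arr=[6 1 10 _ _ _] head=2 tail=3 count=1
After op 6 (write(14)): arr=[6 1 10 14 _ _] head=2 tail=4 count=2
After op 7 (read()): arr=[6 1 10 14 _ _] head=3 tail=4 count=1
After op 8 (write(8)): arr=[6 1 10 14 8 _] head=3 tail=5 count=2
After op 9 (read()): arr=[6 1 10 14 8 _] head=4 tail=5 count=1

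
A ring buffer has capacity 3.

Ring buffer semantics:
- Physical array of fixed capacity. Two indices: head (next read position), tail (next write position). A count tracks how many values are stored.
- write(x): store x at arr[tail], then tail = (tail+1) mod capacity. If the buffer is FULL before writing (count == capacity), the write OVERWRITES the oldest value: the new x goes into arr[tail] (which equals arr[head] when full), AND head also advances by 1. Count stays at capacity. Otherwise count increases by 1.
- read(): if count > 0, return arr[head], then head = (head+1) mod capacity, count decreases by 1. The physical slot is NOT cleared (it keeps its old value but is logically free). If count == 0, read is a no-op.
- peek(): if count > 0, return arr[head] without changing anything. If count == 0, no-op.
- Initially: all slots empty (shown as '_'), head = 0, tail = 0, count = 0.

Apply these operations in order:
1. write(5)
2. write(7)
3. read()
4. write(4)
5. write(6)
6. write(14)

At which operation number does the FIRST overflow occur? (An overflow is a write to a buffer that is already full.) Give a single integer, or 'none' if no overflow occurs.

After op 1 (write(5)): arr=[5 _ _] head=0 tail=1 count=1
After op 2 (write(7)): arr=[5 7 _] head=0 tail=2 count=2
After op 3 (read()): arr=[5 7 _] head=1 tail=2 count=1
After op 4 (write(4)): arr=[5 7 4] head=1 tail=0 count=2
After op 5 (write(6)): arr=[6 7 4] head=1 tail=1 count=3
After op 6 (write(14)): arr=[6 14 4] head=2 tail=2 count=3

Answer: 6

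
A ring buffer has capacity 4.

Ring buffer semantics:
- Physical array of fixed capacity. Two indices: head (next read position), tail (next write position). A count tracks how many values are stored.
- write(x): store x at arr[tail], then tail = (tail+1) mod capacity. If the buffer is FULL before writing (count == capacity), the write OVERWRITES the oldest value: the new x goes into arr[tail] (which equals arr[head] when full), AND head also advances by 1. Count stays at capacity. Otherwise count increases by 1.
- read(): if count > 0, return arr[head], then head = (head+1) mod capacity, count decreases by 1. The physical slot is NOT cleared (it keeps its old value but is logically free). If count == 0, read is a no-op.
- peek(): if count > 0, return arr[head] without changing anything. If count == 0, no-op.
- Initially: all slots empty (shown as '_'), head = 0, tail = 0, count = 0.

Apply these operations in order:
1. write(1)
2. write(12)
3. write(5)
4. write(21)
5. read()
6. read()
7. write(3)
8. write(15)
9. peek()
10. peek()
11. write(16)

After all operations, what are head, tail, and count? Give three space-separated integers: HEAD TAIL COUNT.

After op 1 (write(1)): arr=[1 _ _ _] head=0 tail=1 count=1
After op 2 (write(12)): arr=[1 12 _ _] head=0 tail=2 count=2
After op 3 (write(5)): arr=[1 12 5 _] head=0 tail=3 count=3
After op 4 (write(21)): arr=[1 12 5 21] head=0 tail=0 count=4
After op 5 (read()): arr=[1 12 5 21] head=1 tail=0 count=3
After op 6 (read()): arr=[1 12 5 21] head=2 tail=0 count=2
After op 7 (write(3)): arr=[3 12 5 21] head=2 tail=1 count=3
After op 8 (write(15)): arr=[3 15 5 21] head=2 tail=2 count=4
After op 9 (peek()): arr=[3 15 5 21] head=2 tail=2 count=4
After op 10 (peek()): arr=[3 15 5 21] head=2 tail=2 count=4
After op 11 (write(16)): arr=[3 15 16 21] head=3 tail=3 count=4

Answer: 3 3 4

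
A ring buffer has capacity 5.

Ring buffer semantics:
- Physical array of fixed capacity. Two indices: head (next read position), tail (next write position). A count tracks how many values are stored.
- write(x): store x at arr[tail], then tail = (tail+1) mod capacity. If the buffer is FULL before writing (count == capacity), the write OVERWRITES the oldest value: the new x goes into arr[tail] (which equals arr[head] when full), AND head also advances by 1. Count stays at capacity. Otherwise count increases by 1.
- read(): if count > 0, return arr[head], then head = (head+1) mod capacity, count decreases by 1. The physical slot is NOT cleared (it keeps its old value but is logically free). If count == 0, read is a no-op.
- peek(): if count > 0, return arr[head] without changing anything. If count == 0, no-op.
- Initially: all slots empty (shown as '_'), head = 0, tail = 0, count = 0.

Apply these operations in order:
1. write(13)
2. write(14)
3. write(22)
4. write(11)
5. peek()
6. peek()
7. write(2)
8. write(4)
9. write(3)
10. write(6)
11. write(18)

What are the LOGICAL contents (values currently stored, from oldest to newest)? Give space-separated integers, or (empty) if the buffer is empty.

Answer: 2 4 3 6 18

Derivation:
After op 1 (write(13)): arr=[13 _ _ _ _] head=0 tail=1 count=1
After op 2 (write(14)): arr=[13 14 _ _ _] head=0 tail=2 count=2
After op 3 (write(22)): arr=[13 14 22 _ _] head=0 tail=3 count=3
After op 4 (write(11)): arr=[13 14 22 11 _] head=0 tail=4 count=4
After op 5 (peek()): arr=[13 14 22 11 _] head=0 tail=4 count=4
After op 6 (peek()): arr=[13 14 22 11 _] head=0 tail=4 count=4
After op 7 (write(2)): arr=[13 14 22 11 2] head=0 tail=0 count=5
After op 8 (write(4)): arr=[4 14 22 11 2] head=1 tail=1 count=5
After op 9 (write(3)): arr=[4 3 22 11 2] head=2 tail=2 count=5
After op 10 (write(6)): arr=[4 3 6 11 2] head=3 tail=3 count=5
After op 11 (write(18)): arr=[4 3 6 18 2] head=4 tail=4 count=5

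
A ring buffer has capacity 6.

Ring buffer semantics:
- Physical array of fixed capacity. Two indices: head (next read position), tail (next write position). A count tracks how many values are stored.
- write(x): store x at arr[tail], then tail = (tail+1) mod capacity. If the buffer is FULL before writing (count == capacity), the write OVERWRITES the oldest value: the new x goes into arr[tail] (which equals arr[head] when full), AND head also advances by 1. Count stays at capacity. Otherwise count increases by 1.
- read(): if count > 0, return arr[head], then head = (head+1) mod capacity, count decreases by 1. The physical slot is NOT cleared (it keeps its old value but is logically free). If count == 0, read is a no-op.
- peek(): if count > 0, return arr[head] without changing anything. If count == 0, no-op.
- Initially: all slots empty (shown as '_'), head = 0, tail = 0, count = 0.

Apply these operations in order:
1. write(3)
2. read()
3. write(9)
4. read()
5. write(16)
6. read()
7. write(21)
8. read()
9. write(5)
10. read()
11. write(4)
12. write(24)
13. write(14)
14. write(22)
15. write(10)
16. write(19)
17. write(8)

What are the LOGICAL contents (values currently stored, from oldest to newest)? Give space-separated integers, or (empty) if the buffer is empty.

Answer: 24 14 22 10 19 8

Derivation:
After op 1 (write(3)): arr=[3 _ _ _ _ _] head=0 tail=1 count=1
After op 2 (read()): arr=[3 _ _ _ _ _] head=1 tail=1 count=0
After op 3 (write(9)): arr=[3 9 _ _ _ _] head=1 tail=2 count=1
After op 4 (read()): arr=[3 9 _ _ _ _] head=2 tail=2 count=0
After op 5 (write(16)): arr=[3 9 16 _ _ _] head=2 tail=3 count=1
After op 6 (read()): arr=[3 9 16 _ _ _] head=3 tail=3 count=0
After op 7 (write(21)): arr=[3 9 16 21 _ _] head=3 tail=4 count=1
After op 8 (read()): arr=[3 9 16 21 _ _] head=4 tail=4 count=0
After op 9 (write(5)): arr=[3 9 16 21 5 _] head=4 tail=5 count=1
After op 10 (read()): arr=[3 9 16 21 5 _] head=5 tail=5 count=0
After op 11 (write(4)): arr=[3 9 16 21 5 4] head=5 tail=0 count=1
After op 12 (write(24)): arr=[24 9 16 21 5 4] head=5 tail=1 count=2
After op 13 (write(14)): arr=[24 14 16 21 5 4] head=5 tail=2 count=3
After op 14 (write(22)): arr=[24 14 22 21 5 4] head=5 tail=3 count=4
After op 15 (write(10)): arr=[24 14 22 10 5 4] head=5 tail=4 count=5
After op 16 (write(19)): arr=[24 14 22 10 19 4] head=5 tail=5 count=6
After op 17 (write(8)): arr=[24 14 22 10 19 8] head=0 tail=0 count=6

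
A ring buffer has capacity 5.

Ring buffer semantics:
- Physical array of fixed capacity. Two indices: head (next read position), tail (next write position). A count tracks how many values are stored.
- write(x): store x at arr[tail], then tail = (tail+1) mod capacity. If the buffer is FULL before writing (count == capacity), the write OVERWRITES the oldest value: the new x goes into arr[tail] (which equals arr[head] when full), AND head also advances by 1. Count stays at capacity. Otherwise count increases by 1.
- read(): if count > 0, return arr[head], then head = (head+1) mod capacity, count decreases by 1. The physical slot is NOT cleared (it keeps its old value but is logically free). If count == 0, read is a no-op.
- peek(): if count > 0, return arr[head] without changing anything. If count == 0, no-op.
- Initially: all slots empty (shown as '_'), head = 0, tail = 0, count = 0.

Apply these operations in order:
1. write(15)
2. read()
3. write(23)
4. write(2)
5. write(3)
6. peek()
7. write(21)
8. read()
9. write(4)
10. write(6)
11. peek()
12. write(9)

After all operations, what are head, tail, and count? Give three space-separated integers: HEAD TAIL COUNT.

Answer: 3 3 5

Derivation:
After op 1 (write(15)): arr=[15 _ _ _ _] head=0 tail=1 count=1
After op 2 (read()): arr=[15 _ _ _ _] head=1 tail=1 count=0
After op 3 (write(23)): arr=[15 23 _ _ _] head=1 tail=2 count=1
After op 4 (write(2)): arr=[15 23 2 _ _] head=1 tail=3 count=2
After op 5 (write(3)): arr=[15 23 2 3 _] head=1 tail=4 count=3
After op 6 (peek()): arr=[15 23 2 3 _] head=1 tail=4 count=3
After op 7 (write(21)): arr=[15 23 2 3 21] head=1 tail=0 count=4
After op 8 (read()): arr=[15 23 2 3 21] head=2 tail=0 count=3
After op 9 (write(4)): arr=[4 23 2 3 21] head=2 tail=1 count=4
After op 10 (write(6)): arr=[4 6 2 3 21] head=2 tail=2 count=5
After op 11 (peek()): arr=[4 6 2 3 21] head=2 tail=2 count=5
After op 12 (write(9)): arr=[4 6 9 3 21] head=3 tail=3 count=5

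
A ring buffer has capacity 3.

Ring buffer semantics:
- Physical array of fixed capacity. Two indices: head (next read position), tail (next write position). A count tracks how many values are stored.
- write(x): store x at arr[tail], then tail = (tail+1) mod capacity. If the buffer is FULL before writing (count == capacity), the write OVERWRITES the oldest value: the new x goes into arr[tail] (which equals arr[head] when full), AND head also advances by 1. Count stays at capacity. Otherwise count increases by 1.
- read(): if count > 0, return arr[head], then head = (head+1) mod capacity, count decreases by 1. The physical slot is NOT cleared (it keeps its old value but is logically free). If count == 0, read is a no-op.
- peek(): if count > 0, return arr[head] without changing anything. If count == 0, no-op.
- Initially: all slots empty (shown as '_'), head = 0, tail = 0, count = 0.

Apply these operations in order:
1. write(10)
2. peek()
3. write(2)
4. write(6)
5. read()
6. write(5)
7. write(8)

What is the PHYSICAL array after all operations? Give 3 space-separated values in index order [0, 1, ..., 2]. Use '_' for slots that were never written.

Answer: 5 8 6

Derivation:
After op 1 (write(10)): arr=[10 _ _] head=0 tail=1 count=1
After op 2 (peek()): arr=[10 _ _] head=0 tail=1 count=1
After op 3 (write(2)): arr=[10 2 _] head=0 tail=2 count=2
After op 4 (write(6)): arr=[10 2 6] head=0 tail=0 count=3
After op 5 (read()): arr=[10 2 6] head=1 tail=0 count=2
After op 6 (write(5)): arr=[5 2 6] head=1 tail=1 count=3
After op 7 (write(8)): arr=[5 8 6] head=2 tail=2 count=3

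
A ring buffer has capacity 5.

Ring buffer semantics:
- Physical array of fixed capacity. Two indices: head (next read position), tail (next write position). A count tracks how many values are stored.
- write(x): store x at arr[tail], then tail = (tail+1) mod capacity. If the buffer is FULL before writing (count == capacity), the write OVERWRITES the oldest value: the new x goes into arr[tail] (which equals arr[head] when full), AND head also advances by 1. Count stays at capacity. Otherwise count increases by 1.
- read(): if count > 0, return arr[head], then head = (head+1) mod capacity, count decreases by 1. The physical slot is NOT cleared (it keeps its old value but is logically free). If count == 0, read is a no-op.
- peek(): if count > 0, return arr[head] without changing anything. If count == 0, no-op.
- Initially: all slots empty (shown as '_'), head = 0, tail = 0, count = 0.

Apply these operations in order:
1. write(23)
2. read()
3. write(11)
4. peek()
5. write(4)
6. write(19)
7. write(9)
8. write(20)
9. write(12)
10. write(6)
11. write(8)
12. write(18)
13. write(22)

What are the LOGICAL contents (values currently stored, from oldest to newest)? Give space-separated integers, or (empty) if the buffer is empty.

Answer: 12 6 8 18 22

Derivation:
After op 1 (write(23)): arr=[23 _ _ _ _] head=0 tail=1 count=1
After op 2 (read()): arr=[23 _ _ _ _] head=1 tail=1 count=0
After op 3 (write(11)): arr=[23 11 _ _ _] head=1 tail=2 count=1
After op 4 (peek()): arr=[23 11 _ _ _] head=1 tail=2 count=1
After op 5 (write(4)): arr=[23 11 4 _ _] head=1 tail=3 count=2
After op 6 (write(19)): arr=[23 11 4 19 _] head=1 tail=4 count=3
After op 7 (write(9)): arr=[23 11 4 19 9] head=1 tail=0 count=4
After op 8 (write(20)): arr=[20 11 4 19 9] head=1 tail=1 count=5
After op 9 (write(12)): arr=[20 12 4 19 9] head=2 tail=2 count=5
After op 10 (write(6)): arr=[20 12 6 19 9] head=3 tail=3 count=5
After op 11 (write(8)): arr=[20 12 6 8 9] head=4 tail=4 count=5
After op 12 (write(18)): arr=[20 12 6 8 18] head=0 tail=0 count=5
After op 13 (write(22)): arr=[22 12 6 8 18] head=1 tail=1 count=5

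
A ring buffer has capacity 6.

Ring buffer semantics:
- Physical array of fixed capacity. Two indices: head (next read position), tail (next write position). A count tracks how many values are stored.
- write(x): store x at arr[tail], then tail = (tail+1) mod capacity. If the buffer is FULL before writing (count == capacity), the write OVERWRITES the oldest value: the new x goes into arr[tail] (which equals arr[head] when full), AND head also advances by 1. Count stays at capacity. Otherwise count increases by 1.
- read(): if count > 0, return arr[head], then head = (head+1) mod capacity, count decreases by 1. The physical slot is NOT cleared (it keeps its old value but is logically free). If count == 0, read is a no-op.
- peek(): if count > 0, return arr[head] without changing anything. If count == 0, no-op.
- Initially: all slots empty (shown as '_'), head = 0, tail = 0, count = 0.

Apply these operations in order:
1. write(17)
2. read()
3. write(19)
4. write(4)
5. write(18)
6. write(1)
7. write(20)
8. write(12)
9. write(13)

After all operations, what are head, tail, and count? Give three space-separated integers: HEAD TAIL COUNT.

After op 1 (write(17)): arr=[17 _ _ _ _ _] head=0 tail=1 count=1
After op 2 (read()): arr=[17 _ _ _ _ _] head=1 tail=1 count=0
After op 3 (write(19)): arr=[17 19 _ _ _ _] head=1 tail=2 count=1
After op 4 (write(4)): arr=[17 19 4 _ _ _] head=1 tail=3 count=2
After op 5 (write(18)): arr=[17 19 4 18 _ _] head=1 tail=4 count=3
After op 6 (write(1)): arr=[17 19 4 18 1 _] head=1 tail=5 count=4
After op 7 (write(20)): arr=[17 19 4 18 1 20] head=1 tail=0 count=5
After op 8 (write(12)): arr=[12 19 4 18 1 20] head=1 tail=1 count=6
After op 9 (write(13)): arr=[12 13 4 18 1 20] head=2 tail=2 count=6

Answer: 2 2 6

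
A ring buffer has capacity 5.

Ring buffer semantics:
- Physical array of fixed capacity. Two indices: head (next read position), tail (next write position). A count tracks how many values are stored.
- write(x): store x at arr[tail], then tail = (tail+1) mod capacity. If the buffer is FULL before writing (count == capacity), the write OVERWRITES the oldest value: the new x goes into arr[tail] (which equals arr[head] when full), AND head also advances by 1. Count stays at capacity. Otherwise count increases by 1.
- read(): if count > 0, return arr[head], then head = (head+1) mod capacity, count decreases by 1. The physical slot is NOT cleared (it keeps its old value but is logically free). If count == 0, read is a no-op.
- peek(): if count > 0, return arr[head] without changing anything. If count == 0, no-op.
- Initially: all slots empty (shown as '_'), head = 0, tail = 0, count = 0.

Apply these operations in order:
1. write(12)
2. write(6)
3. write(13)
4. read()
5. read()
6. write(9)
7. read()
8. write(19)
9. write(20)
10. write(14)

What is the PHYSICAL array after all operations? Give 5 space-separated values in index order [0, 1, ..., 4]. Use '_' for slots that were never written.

Answer: 20 14 13 9 19

Derivation:
After op 1 (write(12)): arr=[12 _ _ _ _] head=0 tail=1 count=1
After op 2 (write(6)): arr=[12 6 _ _ _] head=0 tail=2 count=2
After op 3 (write(13)): arr=[12 6 13 _ _] head=0 tail=3 count=3
After op 4 (read()): arr=[12 6 13 _ _] head=1 tail=3 count=2
After op 5 (read()): arr=[12 6 13 _ _] head=2 tail=3 count=1
After op 6 (write(9)): arr=[12 6 13 9 _] head=2 tail=4 count=2
After op 7 (read()): arr=[12 6 13 9 _] head=3 tail=4 count=1
After op 8 (write(19)): arr=[12 6 13 9 19] head=3 tail=0 count=2
After op 9 (write(20)): arr=[20 6 13 9 19] head=3 tail=1 count=3
After op 10 (write(14)): arr=[20 14 13 9 19] head=3 tail=2 count=4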